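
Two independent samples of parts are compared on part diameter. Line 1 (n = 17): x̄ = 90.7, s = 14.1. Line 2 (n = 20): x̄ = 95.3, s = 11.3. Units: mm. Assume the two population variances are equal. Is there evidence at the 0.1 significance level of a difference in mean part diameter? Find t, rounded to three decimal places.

-1.102

Let group 1 = line 1, group 2 = line 2. H0: μ_1 = μ_2; H1: μ_1 ≠ μ_2 (two-sample pooled-variance t-test, two-sided).
s_p² = [(17−1)·14.1² + (20−1)·11.3²]/(17+20−2) = 160.202
t = (90.7 − 95.3)/√[160.202·(1/17 + 1/20)] = -1.102
df = n₁ + n₂ − 2 = 35
Two-sided p-value ≈ 0.278
Since p ≈ 0.278 > α = 0.1, fail to reject H0; the data do not provide sufficient evidence against H0.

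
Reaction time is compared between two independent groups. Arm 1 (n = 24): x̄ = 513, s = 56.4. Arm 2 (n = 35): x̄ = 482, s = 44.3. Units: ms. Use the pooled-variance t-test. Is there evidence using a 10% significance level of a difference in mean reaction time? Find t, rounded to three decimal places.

2.361

Let group 1 = arm 1, group 2 = arm 2. H0: μ_1 = μ_2; H1: μ_1 ≠ μ_2 (two-sample pooled-variance t-test, two-sided).
s_p² = [(24−1)·56.4² + (35−1)·44.3²]/(24+35−2) = 2454.15
t = (513 − 482)/√[2454.15·(1/24 + 1/35)] = 2.361
df = n₁ + n₂ − 2 = 57
Two-sided p-value ≈ 0.022
Since p ≈ 0.022 < α = 0.1, reject H0; the data support H1.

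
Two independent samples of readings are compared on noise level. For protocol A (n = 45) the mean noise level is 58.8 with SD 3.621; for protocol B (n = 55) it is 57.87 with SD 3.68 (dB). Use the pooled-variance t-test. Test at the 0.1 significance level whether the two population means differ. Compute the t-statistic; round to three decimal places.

Let group 1 = protocol A, group 2 = protocol B. H0: μ_1 = μ_2; H1: μ_1 ≠ μ_2 (two-sample pooled-variance t-test, two-sided).
s_p² = [(45−1)·3.621² + (55−1)·3.68²]/(45+55−2) = 13.349
t = (58.8 − 57.87)/√[13.349·(1/45 + 1/55)] = 1.266
df = n₁ + n₂ − 2 = 98
Two-sided p-value ≈ 0.2084
Since p ≈ 0.2084 > α = 0.1, fail to reject H0; the evidence is not statistically significant.

1.266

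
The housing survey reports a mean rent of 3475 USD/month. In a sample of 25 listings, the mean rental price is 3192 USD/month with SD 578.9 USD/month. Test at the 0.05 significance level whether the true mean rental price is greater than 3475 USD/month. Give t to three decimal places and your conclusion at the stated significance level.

t = -2.444; fail to reject H0

H0: μ = 3475; H1: μ > 3475 (one-sample t-test, right-tailed).
t = (x̄ − μ₀)/(s/√n) = (3192 − 3475)/(578.9/√25) = -2.444
df = n − 1 = 24
p-value = P(T ≥ -2.444) ≈ 0.9889
Since p ≈ 0.9889 > α = 0.05, fail to reject H0; the data do not provide sufficient evidence against H0.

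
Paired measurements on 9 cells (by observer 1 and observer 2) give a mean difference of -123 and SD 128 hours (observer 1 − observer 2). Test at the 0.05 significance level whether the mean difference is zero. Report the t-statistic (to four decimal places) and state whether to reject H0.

H0: μ_d = 0; H1: μ_d ≠ 0 (paired t-test on the differences, two-sided).
t = d̄/(s_d/√n) = -123/(128/√9) = -2.8828
df = n − 1 = 8
Two-sided p-value ≈ 0.0204
Since p ≈ 0.0204 < α = 0.05, reject H0; the data support H1.

t = -2.8828; reject H0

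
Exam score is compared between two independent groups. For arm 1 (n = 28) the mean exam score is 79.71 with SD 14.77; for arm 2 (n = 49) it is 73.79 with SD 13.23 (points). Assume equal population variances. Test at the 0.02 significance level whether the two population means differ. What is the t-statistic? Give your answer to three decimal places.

1.810

Let group 1 = arm 1, group 2 = arm 2. H0: μ_1 = μ_2; H1: μ_1 ≠ μ_2 (two-sample pooled-variance t-test, two-sided).
s_p² = [(28−1)·14.77² + (49−1)·13.23²]/(28+49−2) = 190.556
t = (79.71 − 73.79)/√[190.556·(1/28 + 1/49)] = 1.810
df = n₁ + n₂ − 2 = 75
Two-sided p-value ≈ 0.0743
Since p ≈ 0.0743 > α = 0.02, fail to reject H0; the data do not provide sufficient evidence against H0.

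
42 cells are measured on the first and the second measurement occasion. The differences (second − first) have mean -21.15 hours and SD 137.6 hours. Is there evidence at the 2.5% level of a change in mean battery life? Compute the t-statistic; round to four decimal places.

H0: μ_d = 0; H1: μ_d ≠ 0 (paired t-test on the differences, two-sided).
t = d̄/(s_d/√n) = -21.15/(137.6/√42) = -0.9961
df = n − 1 = 41
Two-sided p-value ≈ 0.325
Since p ≈ 0.325 > α = 0.025, fail to reject H0; the evidence is not statistically significant.

-0.9961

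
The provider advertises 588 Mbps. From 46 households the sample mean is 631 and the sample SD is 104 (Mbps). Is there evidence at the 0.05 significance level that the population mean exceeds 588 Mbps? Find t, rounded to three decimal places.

H0: μ = 588; H1: μ > 588 (one-sample t-test, right-tailed).
t = (x̄ − μ₀)/(s/√n) = (631 − 588)/(104/√46) = 2.804
df = n − 1 = 45
p-value = P(T ≥ 2.804) ≈ 0.0037
Since p ≈ 0.0037 < α = 0.05, reject H0; the evidence is statistically significant.

2.804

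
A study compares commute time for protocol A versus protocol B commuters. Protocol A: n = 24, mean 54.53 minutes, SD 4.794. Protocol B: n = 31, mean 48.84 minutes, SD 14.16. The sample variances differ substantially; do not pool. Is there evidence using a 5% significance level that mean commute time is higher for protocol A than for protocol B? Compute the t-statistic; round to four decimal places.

Let group 1 = protocol A, group 2 = protocol B. H0: μ_1 = μ_2; H1: μ_1 > μ_2 (Welch's two-sample t-test, right-tailed).
t = (x̄_1 − x̄_2)/√(s_1²/n_1 + s_2²/n_2) = (54.53 − 48.84)/√(4.794²/24 + 14.16²/31) = 2.0881
Welch–Satterthwaite df ≈ 38.44
p-value = P(T ≥ 2.0881) ≈ 0.0217
Since p ≈ 0.0217 < α = 0.05, reject H0; the evidence is statistically significant.

2.0881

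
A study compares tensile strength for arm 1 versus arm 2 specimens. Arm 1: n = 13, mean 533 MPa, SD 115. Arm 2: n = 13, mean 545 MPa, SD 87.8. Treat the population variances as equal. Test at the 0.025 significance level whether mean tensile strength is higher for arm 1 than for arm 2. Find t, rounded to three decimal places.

-0.299

Let group 1 = arm 1, group 2 = arm 2. H0: μ_1 = μ_2; H1: μ_1 > μ_2 (two-sample pooled-variance t-test, right-tailed).
s_p² = [(13−1)·115² + (13−1)·87.8²]/(13+13−2) = 10466.9
t = (533 − 545)/√[10466.9·(1/13 + 1/13)] = -0.299
df = n₁ + n₂ − 2 = 24
p-value = P(T ≥ -0.299) ≈ 0.6163
Since p ≈ 0.6163 > α = 0.025, fail to reject H0; the evidence is not statistically significant.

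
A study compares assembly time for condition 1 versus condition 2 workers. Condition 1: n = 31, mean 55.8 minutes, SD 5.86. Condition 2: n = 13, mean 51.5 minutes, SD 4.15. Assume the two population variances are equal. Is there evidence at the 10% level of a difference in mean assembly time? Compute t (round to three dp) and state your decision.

Let group 1 = condition 1, group 2 = condition 2. H0: μ_1 = μ_2; H1: μ_1 ≠ μ_2 (two-sample pooled-variance t-test, two-sided).
s_p² = [(31−1)·5.86² + (13−1)·4.15²]/(31+13−2) = 29.449
t = (55.8 − 51.5)/√[29.449·(1/31 + 1/13)] = 2.398
df = n₁ + n₂ − 2 = 42
Two-sided p-value ≈ 0.021
Since p ≈ 0.021 < α = 0.1, reject H0; the data support H1.

t = 2.398; reject H0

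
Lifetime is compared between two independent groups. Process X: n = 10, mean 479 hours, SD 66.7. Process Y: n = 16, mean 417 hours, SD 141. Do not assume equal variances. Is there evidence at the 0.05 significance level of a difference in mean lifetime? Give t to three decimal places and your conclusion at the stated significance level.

t = 1.509; fail to reject H0

Let group 1 = process X, group 2 = process Y. H0: μ_1 = μ_2; H1: μ_1 ≠ μ_2 (Welch's two-sample t-test, two-sided).
t = (x̄_1 − x̄_2)/√(s_1²/n_1 + s_2²/n_2) = (479 − 417)/√(66.7²/10 + 141²/16) = 1.509
Welch–Satterthwaite df ≈ 22.79
Two-sided p-value ≈ 0.145
Since p ≈ 0.145 > α = 0.05, fail to reject H0; the data do not provide sufficient evidence against H0.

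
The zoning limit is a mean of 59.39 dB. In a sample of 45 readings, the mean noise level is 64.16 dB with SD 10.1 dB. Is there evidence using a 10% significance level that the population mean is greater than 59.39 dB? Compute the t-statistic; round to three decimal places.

H0: μ = 59.39; H1: μ > 59.39 (one-sample t-test, right-tailed).
t = (x̄ − μ₀)/(s/√n) = (64.16 − 59.39)/(10.1/√45) = 3.168
df = n − 1 = 44
p-value = P(T ≥ 3.168) ≈ 0.0014
Since p ≈ 0.0014 < α = 0.1, reject H0; the evidence is statistically significant.

3.168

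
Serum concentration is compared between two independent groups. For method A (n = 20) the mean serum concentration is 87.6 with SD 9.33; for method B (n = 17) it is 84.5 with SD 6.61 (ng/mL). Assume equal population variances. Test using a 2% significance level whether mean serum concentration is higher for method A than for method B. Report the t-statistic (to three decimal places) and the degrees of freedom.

t = 1.146, df = 35

Let group 1 = method A, group 2 = method B. H0: μ_1 = μ_2; H1: μ_1 > μ_2 (two-sample pooled-variance t-test, right-tailed).
s_p² = [(20−1)·9.33² + (17−1)·6.61²]/(20+17−2) = 67.2286
t = (87.6 − 84.5)/√[67.2286·(1/20 + 1/17)] = 1.146
df = n₁ + n₂ − 2 = 35
p-value = P(T ≥ 1.146) ≈ 0.1298
Since p ≈ 0.1298 > α = 0.02, fail to reject H0; the evidence is not statistically significant.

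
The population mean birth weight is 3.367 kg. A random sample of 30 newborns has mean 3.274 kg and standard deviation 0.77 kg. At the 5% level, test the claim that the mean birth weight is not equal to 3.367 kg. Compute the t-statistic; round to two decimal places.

H0: μ = 3.367; H1: μ ≠ 3.367 (one-sample t-test, two-sided).
t = (x̄ − μ₀)/(s/√n) = (3.274 − 3.367)/(0.77/√30) = -0.66
df = n − 1 = 29
Two-sided p-value ≈ 0.513
Since p ≈ 0.513 > α = 0.05, fail to reject H0; the data do not provide sufficient evidence against H0.

-0.66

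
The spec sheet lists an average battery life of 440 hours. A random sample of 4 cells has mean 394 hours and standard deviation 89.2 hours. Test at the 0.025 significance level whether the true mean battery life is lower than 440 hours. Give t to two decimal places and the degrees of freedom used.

H0: μ = 440; H1: μ < 440 (one-sample t-test, left-tailed).
t = (x̄ − μ₀)/(s/√n) = (394 − 440)/(89.2/√4) = -1.03
df = n − 1 = 3
p-value = P(T ≤ -1.03) ≈ 0.189
Since p ≈ 0.189 > α = 0.025, fail to reject H0; the evidence is not statistically significant.

t = -1.03, df = 3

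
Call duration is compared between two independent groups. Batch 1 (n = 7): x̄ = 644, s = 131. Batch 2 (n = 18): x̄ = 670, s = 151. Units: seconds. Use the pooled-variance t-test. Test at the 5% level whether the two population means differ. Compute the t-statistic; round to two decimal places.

-0.40

Let group 1 = batch 1, group 2 = batch 2. H0: μ_1 = μ_2; H1: μ_1 ≠ μ_2 (two-sample pooled-variance t-test, two-sided).
s_p² = [(7−1)·131² + (18−1)·151²]/(7+18−2) = 21329.7
t = (644 − 670)/√[21329.7·(1/7 + 1/18)] = -0.40
df = n₁ + n₂ − 2 = 23
Two-sided p-value ≈ 0.6931
Since p ≈ 0.6931 > α = 0.05, fail to reject H0; the evidence is not statistically significant.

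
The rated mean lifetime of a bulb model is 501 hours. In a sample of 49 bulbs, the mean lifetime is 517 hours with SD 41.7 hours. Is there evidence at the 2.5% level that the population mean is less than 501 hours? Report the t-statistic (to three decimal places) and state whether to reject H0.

t = 2.686; fail to reject H0

H0: μ = 501; H1: μ < 501 (one-sample t-test, left-tailed).
t = (x̄ − μ₀)/(s/√n) = (517 − 501)/(41.7/√49) = 2.686
df = n − 1 = 48
p-value = P(T ≤ 2.686) ≈ 0.995
Since p ≈ 0.995 > α = 0.025, fail to reject H0; the data do not provide sufficient evidence against H0.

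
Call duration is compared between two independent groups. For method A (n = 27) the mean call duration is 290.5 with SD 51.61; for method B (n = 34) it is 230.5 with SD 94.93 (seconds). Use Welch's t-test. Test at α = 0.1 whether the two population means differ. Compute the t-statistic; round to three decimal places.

3.146

Let group 1 = method A, group 2 = method B. H0: μ_1 = μ_2; H1: μ_1 ≠ μ_2 (Welch's two-sample t-test, two-sided).
t = (x̄_1 − x̄_2)/√(s_1²/n_1 + s_2²/n_2) = (290.5 − 230.5)/√(51.61²/27 + 94.93²/34) = 3.146
Welch–Satterthwaite df ≈ 52.85
Two-sided p-value ≈ 0.0027
Since p ≈ 0.0027 < α = 0.1, reject H0; the evidence is statistically significant.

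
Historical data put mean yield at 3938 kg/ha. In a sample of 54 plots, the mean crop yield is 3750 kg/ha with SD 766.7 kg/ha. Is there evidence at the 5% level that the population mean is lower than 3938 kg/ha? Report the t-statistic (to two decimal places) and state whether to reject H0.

H0: μ = 3938; H1: μ < 3938 (one-sample t-test, left-tailed).
t = (x̄ − μ₀)/(s/√n) = (3750 − 3938)/(766.7/√54) = -1.80
df = n − 1 = 53
p-value = P(T ≤ -1.80) ≈ 0.039
Since p ≈ 0.039 < α = 0.05, reject H0; the evidence is statistically significant.

t = -1.80; reject H0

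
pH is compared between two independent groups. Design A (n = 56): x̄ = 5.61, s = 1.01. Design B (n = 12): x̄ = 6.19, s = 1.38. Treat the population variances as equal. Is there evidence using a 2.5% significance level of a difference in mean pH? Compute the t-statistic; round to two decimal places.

-1.69

Let group 1 = design A, group 2 = design B. H0: μ_1 = μ_2; H1: μ_1 ≠ μ_2 (two-sample pooled-variance t-test, two-sided).
s_p² = [(56−1)·1.01² + (12−1)·1.38²]/(56+12−2) = 1.16748
t = (5.61 − 6.19)/√[1.16748·(1/56 + 1/12)] = -1.69
df = n₁ + n₂ − 2 = 66
Two-sided p-value ≈ 0.0962
Since p ≈ 0.0962 > α = 0.025, fail to reject H0; the data do not provide sufficient evidence against H0.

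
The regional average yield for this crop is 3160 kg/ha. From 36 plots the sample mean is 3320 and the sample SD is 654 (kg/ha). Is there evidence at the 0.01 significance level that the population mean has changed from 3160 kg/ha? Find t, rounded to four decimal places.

H0: μ = 3160; H1: μ ≠ 3160 (one-sample t-test, two-sided).
t = (x̄ − μ₀)/(s/√n) = (3320 − 3160)/(654/√36) = 1.4679
df = n − 1 = 35
Two-sided p-value ≈ 0.151
Since p ≈ 0.151 > α = 0.01, fail to reject H0; the data do not provide sufficient evidence against H0.

1.4679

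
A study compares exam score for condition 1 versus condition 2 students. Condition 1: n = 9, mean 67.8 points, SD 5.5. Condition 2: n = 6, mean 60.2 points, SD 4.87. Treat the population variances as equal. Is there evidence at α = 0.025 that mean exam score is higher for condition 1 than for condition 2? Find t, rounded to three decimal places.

2.738

Let group 1 = condition 1, group 2 = condition 2. H0: μ_1 = μ_2; H1: μ_1 > μ_2 (two-sample pooled-variance t-test, right-tailed).
s_p² = [(9−1)·5.5² + (6−1)·4.87²]/(9+6−2) = 27.7373
t = (67.8 − 60.2)/√[27.7373·(1/9 + 1/6)] = 2.738
df = n₁ + n₂ − 2 = 13
p-value = P(T ≥ 2.738) ≈ 0.008
Since p ≈ 0.008 < α = 0.025, reject H0; the data support H1.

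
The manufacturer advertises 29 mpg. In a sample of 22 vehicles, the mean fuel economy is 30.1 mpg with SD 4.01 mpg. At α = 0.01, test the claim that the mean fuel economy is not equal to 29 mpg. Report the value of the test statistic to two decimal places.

1.29

H0: μ = 29; H1: μ ≠ 29 (one-sample t-test, two-sided).
t = (x̄ − μ₀)/(s/√n) = (30.1 − 29)/(4.01/√22) = 1.29
df = n − 1 = 21
Two-sided p-value ≈ 0.212
Since p ≈ 0.212 > α = 0.01, fail to reject H0; the evidence is not statistically significant.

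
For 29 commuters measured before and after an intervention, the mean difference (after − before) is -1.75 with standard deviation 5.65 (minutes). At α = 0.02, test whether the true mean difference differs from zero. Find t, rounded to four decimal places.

H0: μ_d = 0; H1: μ_d ≠ 0 (paired t-test on the differences, two-sided).
t = d̄/(s_d/√n) = -1.75/(5.65/√29) = -1.6680
df = n − 1 = 28
Two-sided p-value ≈ 0.106
Since p ≈ 0.106 > α = 0.02, fail to reject H0; the data do not provide sufficient evidence against H0.

-1.6680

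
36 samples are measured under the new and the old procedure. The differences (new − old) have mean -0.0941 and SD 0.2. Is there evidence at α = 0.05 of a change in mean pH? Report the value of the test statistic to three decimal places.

-2.823

H0: μ_d = 0; H1: μ_d ≠ 0 (paired t-test on the differences, two-sided).
t = d̄/(s_d/√n) = -0.0941/(0.2/√36) = -2.823
df = n − 1 = 35
Two-sided p-value ≈ 0.008
Since p ≈ 0.008 < α = 0.05, reject H0; the data support H1.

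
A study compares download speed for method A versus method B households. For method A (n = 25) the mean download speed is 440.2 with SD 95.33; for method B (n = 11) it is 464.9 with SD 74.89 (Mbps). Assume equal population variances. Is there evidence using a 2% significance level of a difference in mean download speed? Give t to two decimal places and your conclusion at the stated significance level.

Let group 1 = method A, group 2 = method B. H0: μ_1 = μ_2; H1: μ_1 ≠ μ_2 (two-sample pooled-variance t-test, two-sided).
s_p² = [(25−1)·95.33² + (11−1)·74.89²]/(25+11−2) = 8064.49
t = (440.2 − 464.9)/√[8064.49·(1/25 + 1/11)] = -0.76
df = n₁ + n₂ − 2 = 34
Two-sided p-value ≈ 0.452
Since p ≈ 0.452 > α = 0.02, fail to reject H0; the data do not provide sufficient evidence against H0.

t = -0.76; fail to reject H0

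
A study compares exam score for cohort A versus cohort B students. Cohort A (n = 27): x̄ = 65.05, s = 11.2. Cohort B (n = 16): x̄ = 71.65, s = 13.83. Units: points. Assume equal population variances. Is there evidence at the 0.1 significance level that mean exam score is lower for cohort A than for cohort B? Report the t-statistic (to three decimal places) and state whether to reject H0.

t = -1.711; reject H0

Let group 1 = cohort A, group 2 = cohort B. H0: μ_1 = μ_2; H1: μ_1 < μ_2 (two-sample pooled-variance t-test, left-tailed).
s_p² = [(27−1)·11.2² + (16−1)·13.83²]/(27+16−2) = 149.524
t = (65.05 − 71.65)/√[149.524·(1/27 + 1/16)] = -1.711
df = n₁ + n₂ − 2 = 41
p-value = P(T ≤ -1.711) ≈ 0.047
Since p ≈ 0.047 < α = 0.1, reject H0; the evidence is statistically significant.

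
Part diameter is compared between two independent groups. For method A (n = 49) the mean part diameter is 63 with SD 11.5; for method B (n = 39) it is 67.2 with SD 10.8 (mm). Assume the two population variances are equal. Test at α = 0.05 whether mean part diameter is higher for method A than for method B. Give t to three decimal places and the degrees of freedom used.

t = -1.748, df = 86

Let group 1 = method A, group 2 = method B. H0: μ_1 = μ_2; H1: μ_1 > μ_2 (two-sample pooled-variance t-test, right-tailed).
s_p² = [(49−1)·11.5² + (39−1)·10.8²]/(49+39−2) = 125.353
t = (63 − 67.2)/√[125.353·(1/49 + 1/39)] = -1.748
df = n₁ + n₂ − 2 = 86
p-value = P(T ≥ -1.748) ≈ 0.958
Since p ≈ 0.958 > α = 0.05, fail to reject H0; the evidence is not statistically significant.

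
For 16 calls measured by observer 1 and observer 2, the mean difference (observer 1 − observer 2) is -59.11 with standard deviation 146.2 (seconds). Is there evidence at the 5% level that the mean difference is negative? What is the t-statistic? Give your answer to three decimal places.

-1.617

H0: μ_d = 0; H1: μ_d < 0 (paired t-test on the differences, left-tailed).
t = d̄/(s_d/√n) = -59.11/(146.2/√16) = -1.617
df = n − 1 = 15
p-value = P(T ≤ -1.617) ≈ 0.0633
Since p ≈ 0.0633 > α = 0.05, fail to reject H0; the evidence is not statistically significant.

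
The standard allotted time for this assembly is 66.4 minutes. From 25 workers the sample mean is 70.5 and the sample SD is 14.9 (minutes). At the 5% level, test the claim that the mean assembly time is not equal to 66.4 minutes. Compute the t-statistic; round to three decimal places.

1.376

H0: μ = 66.4; H1: μ ≠ 66.4 (one-sample t-test, two-sided).
t = (x̄ − μ₀)/(s/√n) = (70.5 − 66.4)/(14.9/√25) = 1.376
df = n − 1 = 24
Two-sided p-value ≈ 0.1816
Since p ≈ 0.1816 > α = 0.05, fail to reject H0; the data do not provide sufficient evidence against H0.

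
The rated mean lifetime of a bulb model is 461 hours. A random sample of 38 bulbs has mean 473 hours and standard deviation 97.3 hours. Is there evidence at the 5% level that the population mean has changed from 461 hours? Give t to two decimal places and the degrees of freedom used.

t = 0.76, df = 37

H0: μ = 461; H1: μ ≠ 461 (one-sample t-test, two-sided).
t = (x̄ − μ₀)/(s/√n) = (473 − 461)/(97.3/√38) = 0.76
df = n − 1 = 37
Two-sided p-value ≈ 0.452
Since p ≈ 0.452 > α = 0.05, fail to reject H0; the data do not provide sufficient evidence against H0.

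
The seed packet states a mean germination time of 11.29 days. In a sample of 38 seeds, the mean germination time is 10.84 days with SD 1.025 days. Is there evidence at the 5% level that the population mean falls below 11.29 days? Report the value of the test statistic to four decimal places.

-2.7063

H0: μ = 11.29; H1: μ < 11.29 (one-sample t-test, left-tailed).
t = (x̄ − μ₀)/(s/√n) = (10.84 − 11.29)/(1.025/√38) = -2.7063
df = n − 1 = 37
p-value = P(T ≤ -2.7063) ≈ 0.0051
Since p ≈ 0.0051 < α = 0.05, reject H0; the data support H1.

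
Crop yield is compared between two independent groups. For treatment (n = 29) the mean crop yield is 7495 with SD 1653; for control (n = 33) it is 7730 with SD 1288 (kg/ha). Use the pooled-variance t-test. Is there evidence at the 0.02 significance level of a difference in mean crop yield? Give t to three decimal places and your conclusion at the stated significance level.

Let group 1 = treatment, group 2 = control. H0: μ_1 = μ_2; H1: μ_1 ≠ μ_2 (two-sample pooled-variance t-test, two-sided).
s_p² = [(29−1)·1653² + (33−1)·1288²]/(29+33−2) = 2159890
t = (7495 − 7730)/√[2159890·(1/29 + 1/33)] = -0.628
df = n₁ + n₂ − 2 = 60
Two-sided p-value ≈ 0.532
Since p ≈ 0.532 > α = 0.02, fail to reject H0; the evidence is not statistically significant.

t = -0.628; fail to reject H0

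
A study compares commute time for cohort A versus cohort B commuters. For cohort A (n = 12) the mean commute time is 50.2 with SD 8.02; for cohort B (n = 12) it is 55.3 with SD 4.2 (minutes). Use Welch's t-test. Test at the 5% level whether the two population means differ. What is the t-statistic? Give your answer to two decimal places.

-1.95

Let group 1 = cohort A, group 2 = cohort B. H0: μ_1 = μ_2; H1: μ_1 ≠ μ_2 (Welch's two-sample t-test, two-sided).
t = (x̄_1 − x̄_2)/√(s_1²/n_1 + s_2²/n_2) = (50.2 − 55.3)/√(8.02²/12 + 4.2²/12) = -1.95
Welch–Satterthwaite df ≈ 16.61
Two-sided p-value ≈ 0.0681
Since p ≈ 0.0681 > α = 0.05, fail to reject H0; the data do not provide sufficient evidence against H0.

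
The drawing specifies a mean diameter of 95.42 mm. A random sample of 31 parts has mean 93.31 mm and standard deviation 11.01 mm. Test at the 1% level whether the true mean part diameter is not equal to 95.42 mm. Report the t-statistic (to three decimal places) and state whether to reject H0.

t = -1.067; fail to reject H0

H0: μ = 95.42; H1: μ ≠ 95.42 (one-sample t-test, two-sided).
t = (x̄ − μ₀)/(s/√n) = (93.31 − 95.42)/(11.01/√31) = -1.067
df = n − 1 = 30
Two-sided p-value ≈ 0.294
Since p ≈ 0.294 > α = 0.01, fail to reject H0; the data do not provide sufficient evidence against H0.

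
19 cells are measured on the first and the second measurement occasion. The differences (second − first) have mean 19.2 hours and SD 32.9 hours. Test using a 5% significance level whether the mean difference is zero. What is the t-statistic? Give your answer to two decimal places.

2.54

H0: μ_d = 0; H1: μ_d ≠ 0 (paired t-test on the differences, two-sided).
t = d̄/(s_d/√n) = 19.2/(32.9/√19) = 2.54
df = n − 1 = 18
Two-sided p-value ≈ 0.0204
Since p ≈ 0.0204 < α = 0.05, reject H0; the evidence is statistically significant.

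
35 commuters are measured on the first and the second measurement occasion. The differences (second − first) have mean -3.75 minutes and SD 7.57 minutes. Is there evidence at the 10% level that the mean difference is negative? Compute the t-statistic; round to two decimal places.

-2.93

H0: μ_d = 0; H1: μ_d < 0 (paired t-test on the differences, left-tailed).
t = d̄/(s_d/√n) = -3.75/(7.57/√35) = -2.93
df = n − 1 = 34
p-value = P(T ≤ -2.93) ≈ 0.003
Since p ≈ 0.003 < α = 0.1, reject H0; the data support H1.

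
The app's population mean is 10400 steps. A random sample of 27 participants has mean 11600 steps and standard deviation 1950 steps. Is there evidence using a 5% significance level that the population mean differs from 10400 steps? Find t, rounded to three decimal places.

3.198

H0: μ = 10400; H1: μ ≠ 10400 (one-sample t-test, two-sided).
t = (x̄ − μ₀)/(s/√n) = (11600 − 10400)/(1950/√27) = 3.198
df = n − 1 = 26
Two-sided p-value ≈ 0.004
Since p ≈ 0.004 < α = 0.05, reject H0; the evidence is statistically significant.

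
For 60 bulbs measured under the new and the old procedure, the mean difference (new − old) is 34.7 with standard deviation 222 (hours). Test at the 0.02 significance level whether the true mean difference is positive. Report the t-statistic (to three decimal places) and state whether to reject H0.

t = 1.211; fail to reject H0

H0: μ_d = 0; H1: μ_d > 0 (paired t-test on the differences, right-tailed).
t = d̄/(s_d/√n) = 34.7/(222/√60) = 1.211
df = n − 1 = 59
p-value = P(T ≥ 1.211) ≈ 0.115
Since p ≈ 0.115 > α = 0.02, fail to reject H0; the evidence is not statistically significant.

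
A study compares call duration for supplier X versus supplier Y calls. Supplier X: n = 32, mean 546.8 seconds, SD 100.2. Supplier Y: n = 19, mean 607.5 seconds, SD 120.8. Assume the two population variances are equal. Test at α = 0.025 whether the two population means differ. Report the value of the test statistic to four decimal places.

Let group 1 = supplier X, group 2 = supplier Y. H0: μ_1 = μ_2; H1: μ_1 ≠ μ_2 (two-sample pooled-variance t-test, two-sided).
s_p² = [(32−1)·100.2² + (19−1)·120.8²]/(32+19−2) = 11712.4
t = (546.8 − 607.5)/√[11712.4·(1/32 + 1/19)] = -1.9366
df = n₁ + n₂ − 2 = 49
Two-sided p-value ≈ 0.059
Since p ≈ 0.059 > α = 0.025, fail to reject H0; the data do not provide sufficient evidence against H0.

-1.9366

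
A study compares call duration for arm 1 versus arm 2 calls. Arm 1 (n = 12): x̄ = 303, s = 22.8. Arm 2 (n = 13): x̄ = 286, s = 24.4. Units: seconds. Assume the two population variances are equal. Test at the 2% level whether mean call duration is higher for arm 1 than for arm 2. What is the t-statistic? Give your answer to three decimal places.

1.796

Let group 1 = arm 1, group 2 = arm 2. H0: μ_1 = μ_2; H1: μ_1 > μ_2 (two-sample pooled-variance t-test, right-tailed).
s_p² = [(12−1)·22.8² + (13−1)·24.4²]/(12+13−2) = 559.242
t = (303 − 286)/√[559.242·(1/12 + 1/13)] = 1.796
df = n₁ + n₂ − 2 = 23
p-value = P(T ≥ 1.796) ≈ 0.043
Since p ≈ 0.043 > α = 0.02, fail to reject H0; the data do not provide sufficient evidence against H0.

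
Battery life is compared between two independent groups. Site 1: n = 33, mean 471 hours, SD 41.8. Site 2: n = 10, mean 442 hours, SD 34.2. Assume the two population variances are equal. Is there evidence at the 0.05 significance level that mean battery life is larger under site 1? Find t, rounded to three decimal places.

1.996

Let group 1 = site 1, group 2 = site 2. H0: μ_1 = μ_2; H1: μ_1 > μ_2 (two-sample pooled-variance t-test, right-tailed).
s_p² = [(33−1)·41.8² + (10−1)·34.2²]/(33+10−2) = 1620.45
t = (471 − 442)/√[1620.45·(1/33 + 1/10)] = 1.996
df = n₁ + n₂ − 2 = 41
p-value = P(T ≥ 1.996) ≈ 0.0263
Since p ≈ 0.0263 < α = 0.05, reject H0; the evidence is statistically significant.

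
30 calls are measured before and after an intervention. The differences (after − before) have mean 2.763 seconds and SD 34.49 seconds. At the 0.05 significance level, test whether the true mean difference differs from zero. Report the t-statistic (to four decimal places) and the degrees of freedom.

H0: μ_d = 0; H1: μ_d ≠ 0 (paired t-test on the differences, two-sided).
t = d̄/(s_d/√n) = 2.763/(34.49/√30) = 0.4388
df = n − 1 = 29
Two-sided p-value ≈ 0.6641
Since p ≈ 0.6641 > α = 0.05, fail to reject H0; the data do not provide sufficient evidence against H0.

t = 0.4388, df = 29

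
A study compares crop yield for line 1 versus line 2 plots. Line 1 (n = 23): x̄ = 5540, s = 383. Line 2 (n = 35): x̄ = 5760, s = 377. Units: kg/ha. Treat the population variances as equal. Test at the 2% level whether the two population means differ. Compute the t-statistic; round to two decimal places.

-2.16

Let group 1 = line 1, group 2 = line 2. H0: μ_1 = μ_2; H1: μ_1 ≠ μ_2 (two-sample pooled-variance t-test, two-sided).
s_p² = [(23−1)·383² + (35−1)·377²]/(23+35−2) = 143920
t = (5540 − 5760)/√[143920·(1/23 + 1/35)] = -2.16
df = n₁ + n₂ − 2 = 56
Two-sided p-value ≈ 0.035
Since p ≈ 0.035 > α = 0.02, fail to reject H0; the data do not provide sufficient evidence against H0.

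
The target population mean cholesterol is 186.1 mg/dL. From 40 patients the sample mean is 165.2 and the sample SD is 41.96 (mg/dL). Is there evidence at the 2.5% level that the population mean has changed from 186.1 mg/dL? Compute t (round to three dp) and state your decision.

t = -3.150; reject H0

H0: μ = 186.1; H1: μ ≠ 186.1 (one-sample t-test, two-sided).
t = (x̄ − μ₀)/(s/√n) = (165.2 − 186.1)/(41.96/√40) = -3.150
df = n − 1 = 39
Two-sided p-value ≈ 0.003
Since p ≈ 0.003 < α = 0.025, reject H0; the evidence is statistically significant.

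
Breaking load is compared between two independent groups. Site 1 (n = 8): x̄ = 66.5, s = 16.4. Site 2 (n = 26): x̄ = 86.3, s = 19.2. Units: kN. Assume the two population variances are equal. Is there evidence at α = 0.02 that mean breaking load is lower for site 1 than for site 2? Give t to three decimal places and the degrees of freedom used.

Let group 1 = site 1, group 2 = site 2. H0: μ_1 = μ_2; H1: μ_1 < μ_2 (two-sample pooled-variance t-test, left-tailed).
s_p² = [(8−1)·16.4² + (26−1)·19.2²]/(8+26−2) = 346.835
t = (66.5 − 86.3)/√[346.835·(1/8 + 1/26)] = -2.630
df = n₁ + n₂ − 2 = 32
p-value = P(T ≤ -2.630) ≈ 0.007
Since p ≈ 0.007 < α = 0.02, reject H0; the data support H1.

t = -2.630, df = 32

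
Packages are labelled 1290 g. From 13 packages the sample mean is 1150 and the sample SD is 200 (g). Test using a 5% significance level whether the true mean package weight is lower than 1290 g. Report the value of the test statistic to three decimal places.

-2.524

H0: μ = 1290; H1: μ < 1290 (one-sample t-test, left-tailed).
t = (x̄ − μ₀)/(s/√n) = (1150 − 1290)/(200/√13) = -2.524
df = n − 1 = 12
p-value = P(T ≤ -2.524) ≈ 0.013
Since p ≈ 0.013 < α = 0.05, reject H0; the evidence is statistically significant.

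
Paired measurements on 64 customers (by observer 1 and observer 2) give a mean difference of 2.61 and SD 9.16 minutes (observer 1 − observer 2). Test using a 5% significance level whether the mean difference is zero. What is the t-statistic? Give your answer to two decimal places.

H0: μ_d = 0; H1: μ_d ≠ 0 (paired t-test on the differences, two-sided).
t = d̄/(s_d/√n) = 2.61/(9.16/√64) = 2.28
df = n − 1 = 63
Two-sided p-value ≈ 0.0260
Since p ≈ 0.0260 < α = 0.05, reject H0; the evidence is statistically significant.

2.28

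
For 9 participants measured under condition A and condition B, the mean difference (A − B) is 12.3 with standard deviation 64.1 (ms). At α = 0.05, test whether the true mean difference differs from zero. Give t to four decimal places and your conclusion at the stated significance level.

t = 0.5757; fail to reject H0

H0: μ_d = 0; H1: μ_d ≠ 0 (paired t-test on the differences, two-sided).
t = d̄/(s_d/√n) = 12.3/(64.1/√9) = 0.5757
df = n − 1 = 8
Two-sided p-value ≈ 0.581
Since p ≈ 0.581 > α = 0.05, fail to reject H0; the evidence is not statistically significant.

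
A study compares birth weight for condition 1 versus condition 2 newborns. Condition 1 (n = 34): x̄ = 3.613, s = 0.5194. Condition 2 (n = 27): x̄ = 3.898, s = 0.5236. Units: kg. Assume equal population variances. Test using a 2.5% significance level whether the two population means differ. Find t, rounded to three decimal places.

Let group 1 = condition 1, group 2 = condition 2. H0: μ_1 = μ_2; H1: μ_1 ≠ μ_2 (two-sample pooled-variance t-test, two-sided).
s_p² = [(34−1)·0.5194² + (27−1)·0.5236²]/(34+27−2) = 0.271707
t = (3.613 − 3.898)/√[0.271707·(1/34 + 1/27)] = -2.121
df = n₁ + n₂ − 2 = 59
Two-sided p-value ≈ 0.0381
Since p ≈ 0.0381 > α = 0.025, fail to reject H0; the data do not provide sufficient evidence against H0.

-2.121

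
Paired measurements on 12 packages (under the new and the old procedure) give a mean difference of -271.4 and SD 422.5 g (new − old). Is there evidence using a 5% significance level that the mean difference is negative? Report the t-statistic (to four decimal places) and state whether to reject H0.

H0: μ_d = 0; H1: μ_d < 0 (paired t-test on the differences, left-tailed).
t = d̄/(s_d/√n) = -271.4/(422.5/√12) = -2.2252
df = n − 1 = 11
p-value = P(T ≤ -2.2252) ≈ 0.0240
Since p ≈ 0.0240 < α = 0.05, reject H0; the evidence is statistically significant.

t = -2.2252; reject H0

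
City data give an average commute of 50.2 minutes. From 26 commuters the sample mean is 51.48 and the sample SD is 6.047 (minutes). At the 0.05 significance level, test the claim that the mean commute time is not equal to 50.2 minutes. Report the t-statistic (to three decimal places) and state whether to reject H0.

t = 1.079; fail to reject H0

H0: μ = 50.2; H1: μ ≠ 50.2 (one-sample t-test, two-sided).
t = (x̄ − μ₀)/(s/√n) = (51.48 − 50.2)/(6.047/√26) = 1.079
df = n − 1 = 25
Two-sided p-value ≈ 0.291
Since p ≈ 0.291 > α = 0.05, fail to reject H0; the data do not provide sufficient evidence against H0.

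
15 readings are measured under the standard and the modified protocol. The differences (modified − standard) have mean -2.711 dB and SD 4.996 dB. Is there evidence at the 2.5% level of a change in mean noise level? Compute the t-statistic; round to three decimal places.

H0: μ_d = 0; H1: μ_d ≠ 0 (paired t-test on the differences, two-sided).
t = d̄/(s_d/√n) = -2.711/(4.996/√15) = -2.102
df = n − 1 = 14
Two-sided p-value ≈ 0.054
Since p ≈ 0.054 > α = 0.025, fail to reject H0; the data do not provide sufficient evidence against H0.

-2.102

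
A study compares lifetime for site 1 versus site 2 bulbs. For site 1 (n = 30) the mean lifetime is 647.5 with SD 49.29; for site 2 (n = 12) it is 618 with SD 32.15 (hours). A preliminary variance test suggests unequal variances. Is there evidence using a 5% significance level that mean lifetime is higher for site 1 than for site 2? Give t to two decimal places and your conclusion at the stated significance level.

t = 2.28; reject H0

Let group 1 = site 1, group 2 = site 2. H0: μ_1 = μ_2; H1: μ_1 > μ_2 (Welch's two-sample t-test, right-tailed).
t = (x̄_1 − x̄_2)/√(s_1²/n_1 + s_2²/n_2) = (647.5 − 618)/√(49.29²/30 + 32.15²/12) = 2.28
Welch–Satterthwaite df ≈ 31.01
p-value = P(T ≥ 2.28) ≈ 0.015
Since p ≈ 0.015 < α = 0.05, reject H0; the evidence is statistically significant.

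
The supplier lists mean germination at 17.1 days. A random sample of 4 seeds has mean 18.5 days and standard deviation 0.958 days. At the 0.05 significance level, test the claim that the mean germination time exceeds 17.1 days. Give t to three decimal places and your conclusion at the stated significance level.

t = 2.923; reject H0

H0: μ = 17.1; H1: μ > 17.1 (one-sample t-test, right-tailed).
t = (x̄ − μ₀)/(s/√n) = (18.5 − 17.1)/(0.958/√4) = 2.923
df = n − 1 = 3
p-value = P(T ≥ 2.923) ≈ 0.031
Since p ≈ 0.031 < α = 0.05, reject H0; the evidence is statistically significant.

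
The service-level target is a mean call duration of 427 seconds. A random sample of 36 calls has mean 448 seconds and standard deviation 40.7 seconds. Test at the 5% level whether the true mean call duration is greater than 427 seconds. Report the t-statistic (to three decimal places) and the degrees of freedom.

t = 3.096, df = 35

H0: μ = 427; H1: μ > 427 (one-sample t-test, right-tailed).
t = (x̄ − μ₀)/(s/√n) = (448 − 427)/(40.7/√36) = 3.096
df = n − 1 = 35
p-value = P(T ≥ 3.096) ≈ 0.002
Since p ≈ 0.002 < α = 0.05, reject H0; the evidence is statistically significant.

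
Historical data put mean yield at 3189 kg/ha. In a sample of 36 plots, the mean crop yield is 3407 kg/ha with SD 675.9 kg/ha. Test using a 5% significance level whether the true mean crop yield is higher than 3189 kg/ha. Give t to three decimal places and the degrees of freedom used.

t = 1.935, df = 35

H0: μ = 3189; H1: μ > 3189 (one-sample t-test, right-tailed).
t = (x̄ − μ₀)/(s/√n) = (3407 − 3189)/(675.9/√36) = 1.935
df = n − 1 = 35
p-value = P(T ≥ 1.935) ≈ 0.0305
Since p ≈ 0.0305 < α = 0.05, reject H0; the data support H1.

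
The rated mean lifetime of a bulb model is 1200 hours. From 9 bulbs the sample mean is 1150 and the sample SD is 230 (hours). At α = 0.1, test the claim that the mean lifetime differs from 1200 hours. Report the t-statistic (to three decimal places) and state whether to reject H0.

H0: μ = 1200; H1: μ ≠ 1200 (one-sample t-test, two-sided).
t = (x̄ − μ₀)/(s/√n) = (1150 − 1200)/(230/√9) = -0.652
df = n − 1 = 8
Two-sided p-value ≈ 0.5326
Since p ≈ 0.5326 > α = 0.1, fail to reject H0; the data do not provide sufficient evidence against H0.

t = -0.652; fail to reject H0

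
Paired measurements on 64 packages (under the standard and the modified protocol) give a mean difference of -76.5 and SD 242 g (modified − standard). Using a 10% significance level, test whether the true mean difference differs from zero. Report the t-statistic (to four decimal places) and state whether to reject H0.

t = -2.5289; reject H0

H0: μ_d = 0; H1: μ_d ≠ 0 (paired t-test on the differences, two-sided).
t = d̄/(s_d/√n) = -76.5/(242/√64) = -2.5289
df = n − 1 = 63
Two-sided p-value ≈ 0.0140
Since p ≈ 0.0140 < α = 0.1, reject H0; the evidence is statistically significant.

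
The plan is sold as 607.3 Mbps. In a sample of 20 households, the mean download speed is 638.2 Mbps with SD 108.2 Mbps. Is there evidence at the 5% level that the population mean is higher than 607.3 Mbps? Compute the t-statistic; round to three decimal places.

H0: μ = 607.3; H1: μ > 607.3 (one-sample t-test, right-tailed).
t = (x̄ − μ₀)/(s/√n) = (638.2 − 607.3)/(108.2/√20) = 1.277
df = n − 1 = 19
p-value = P(T ≥ 1.277) ≈ 0.108
Since p ≈ 0.108 > α = 0.05, fail to reject H0; the evidence is not statistically significant.

1.277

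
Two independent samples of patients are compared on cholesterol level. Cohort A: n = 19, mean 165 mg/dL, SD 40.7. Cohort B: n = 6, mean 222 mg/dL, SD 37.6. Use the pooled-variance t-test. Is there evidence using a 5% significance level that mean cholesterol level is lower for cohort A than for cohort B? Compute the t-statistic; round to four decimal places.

Let group 1 = cohort A, group 2 = cohort B. H0: μ_1 = μ_2; H1: μ_1 < μ_2 (two-sample pooled-variance t-test, left-tailed).
s_p² = [(19−1)·40.7² + (6−1)·37.6²]/(19+6−2) = 1603.72
t = (165 − 222)/√[1603.72·(1/19 + 1/6)] = -3.0394
df = n₁ + n₂ − 2 = 23
p-value = P(T ≤ -3.0394) ≈ 0.003
Since p ≈ 0.003 < α = 0.05, reject H0; the data support H1.

-3.0394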